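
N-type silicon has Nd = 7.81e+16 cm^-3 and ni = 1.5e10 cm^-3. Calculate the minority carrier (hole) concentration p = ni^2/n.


Step 1: Since Nd >> ni, n ≈ Nd = 7.81e+16 cm^-3
Step 2: p = ni^2 / n = (1.5e10)^2 / 7.81e+16
Step 3: p = 2.25e20 / 7.81e+16 = 2.88e+03 cm^-3

2.88e+03


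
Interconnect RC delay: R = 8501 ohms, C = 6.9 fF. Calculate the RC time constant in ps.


Step 1: tau = R * C
Step 2: tau = 8501 * 6.9 fF = 8501 * 6.9e-15 F
Step 3: tau = 5.86569e-11 s = 58.6569 ps

58.6569


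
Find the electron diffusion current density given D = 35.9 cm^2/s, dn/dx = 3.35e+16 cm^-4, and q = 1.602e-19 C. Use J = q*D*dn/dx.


Step 1: J = q * D * (dn/dx)
Step 2: J = 1.602e-19 * 35.9 * 3.35e+16
Step 3: J = 1.93e-01 A/cm^2

1.93e-01


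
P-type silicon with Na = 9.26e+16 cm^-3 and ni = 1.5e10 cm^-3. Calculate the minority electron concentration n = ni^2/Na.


Step 1: Majority hole concentration p ≈ Na = 9.26e+16 cm^-3
Step 2: n = ni^2 / Na = (1.5e10)^2 / 9.26e+16
Step 3: n = 2.43e+03 cm^-3

2.43e+03


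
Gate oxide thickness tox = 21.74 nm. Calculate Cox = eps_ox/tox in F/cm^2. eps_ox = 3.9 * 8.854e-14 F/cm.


Step 1: eps_ox = 3.9 * 8.854e-14 = 3.45306e-13 F/cm
Step 2: tox in cm = 21.74 nm * 1e-7 = 2.1740e-06 cm
Step 3: Cox = 3.45306e-13 / 2.1740e-06 = 1.59e-07 F/cm^2

1.59e-07


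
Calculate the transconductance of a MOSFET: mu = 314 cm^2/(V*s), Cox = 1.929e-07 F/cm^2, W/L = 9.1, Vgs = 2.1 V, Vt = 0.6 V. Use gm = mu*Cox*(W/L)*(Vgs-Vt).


Step 1: Vov = Vgs - Vt = 2.1 - 0.6 = 1.5 V
Step 2: gm = mu * Cox * (W/L) * Vov
Step 3: gm = 314 * 1.929e-07 * 9.1 * 1.5 = 8.27e-04 S

8.27e-04


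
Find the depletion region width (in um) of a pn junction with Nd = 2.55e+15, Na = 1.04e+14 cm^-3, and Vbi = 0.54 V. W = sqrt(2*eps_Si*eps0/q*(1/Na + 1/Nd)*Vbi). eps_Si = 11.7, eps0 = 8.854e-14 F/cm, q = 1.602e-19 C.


Step 1: 1/Na + 1/Nd = 1/1.04e+14 + 1/2.55e+15 = 1.00075e-14
Step 2: 2*eps*eps0/q = 2*11.7*8.854e-14/1.602e-19 = 1.293281e+07
Step 3: W^2 = 1.293281e+07 * 1.00075e-14 * 0.54 = 6.98896e-08
Step 4: W = sqrt(6.98896e-08) = 2.644e-04 cm = 2.644 um

2.644


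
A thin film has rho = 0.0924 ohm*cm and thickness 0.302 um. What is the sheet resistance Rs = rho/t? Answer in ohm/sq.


Step 1: Convert thickness to cm: t = 0.302 um = 3.0200e-05 cm
Step 2: Rs = rho / t = 0.0924 / 3.0200e-05
Step 3: Rs = 3059.6 ohm/sq

3059.6


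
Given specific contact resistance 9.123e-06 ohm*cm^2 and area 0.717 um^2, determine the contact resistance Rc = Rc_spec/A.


Step 1: Convert area to cm^2: 0.717 um^2 = 7.1700e-09 cm^2
Step 2: Rc = Rc_spec / A = 9.123e-06 / 7.1700e-09
Step 3: Rc = 1.27e+03 ohms

1.27e+03


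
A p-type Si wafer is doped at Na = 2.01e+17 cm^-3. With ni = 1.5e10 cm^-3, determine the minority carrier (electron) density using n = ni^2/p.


Step 1: Majority hole concentration p ≈ Na = 2.01e+17 cm^-3
Step 2: n = ni^2 / Na = (1.5e10)^2 / 2.01e+17
Step 3: n = 1.12e+03 cm^-3

1.12e+03


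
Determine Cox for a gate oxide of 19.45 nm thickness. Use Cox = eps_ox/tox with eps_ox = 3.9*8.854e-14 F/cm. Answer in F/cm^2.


Step 1: eps_ox = 3.9 * 8.854e-14 = 3.45306e-13 F/cm
Step 2: tox in cm = 19.45 nm * 1e-7 = 1.9450e-06 cm
Step 3: Cox = 3.45306e-13 / 1.9450e-06 = 1.78e-07 F/cm^2

1.78e-07


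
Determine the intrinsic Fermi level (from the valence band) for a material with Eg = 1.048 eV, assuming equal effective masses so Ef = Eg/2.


Step 1: For an intrinsic semiconductor, the Fermi level sits at midgap.
Step 2: Ef = Eg / 2 = 1.048 / 2 = 0.524 eV

0.524


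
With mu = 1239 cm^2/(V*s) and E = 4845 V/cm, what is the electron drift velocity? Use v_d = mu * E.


Step 1: v_d = mu * E
Step 2: v_d = 1239 * 4845 = 6002955
Step 3: v_d = 6.00e+06 cm/s

6.00e+06


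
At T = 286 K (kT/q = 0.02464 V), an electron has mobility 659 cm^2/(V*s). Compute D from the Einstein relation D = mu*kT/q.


Step 1: D = mu * (kT/q)
Step 2: D = 659 * 0.02464
Step 3: D = 16.24 cm^2/s

16.24


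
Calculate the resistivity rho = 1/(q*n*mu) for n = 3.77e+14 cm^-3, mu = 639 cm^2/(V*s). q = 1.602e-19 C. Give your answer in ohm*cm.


Step 1: sigma = q * n * mu = 1.602e-19 * 3.77e+14 * 639 = 3.85927e-02 S/cm
Step 2: rho = 1 / sigma = 1 / 3.85927e-02 = 25.91 ohm*cm

25.91


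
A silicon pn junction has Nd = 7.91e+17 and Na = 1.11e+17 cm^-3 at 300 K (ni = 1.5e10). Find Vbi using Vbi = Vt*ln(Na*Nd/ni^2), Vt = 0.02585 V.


Step 1: Compute Na*Nd/ni^2 = 1.11e+17 * 7.91e+17 / (1.5e10)^2 = 3.9023e+14
Step 2: ln(3.9023e+14) = 33.5978
Step 3: Vbi = 0.02585 * 33.5978 = 0.869 V

0.869


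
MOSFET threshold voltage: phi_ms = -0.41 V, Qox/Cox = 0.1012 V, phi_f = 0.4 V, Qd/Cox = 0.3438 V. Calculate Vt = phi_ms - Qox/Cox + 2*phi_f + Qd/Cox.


Step 1: Vt = phi_ms - Qox/Cox + 2*phi_f + Qd/Cox
Step 2: Vt = -0.41 - 0.1012 + 2*0.4 + 0.3438
Step 3: Vt = -0.41 - 0.1012 + 0.8 + 0.3438
Step 4: Vt = 0.6326 V

0.6326


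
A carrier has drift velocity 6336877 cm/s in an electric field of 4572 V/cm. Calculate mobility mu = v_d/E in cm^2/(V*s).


Step 1: mu = v_d / E
Step 2: mu = 6336877 / 4572
Step 3: mu = 1386.02 cm^2/(V*s)

1386.02


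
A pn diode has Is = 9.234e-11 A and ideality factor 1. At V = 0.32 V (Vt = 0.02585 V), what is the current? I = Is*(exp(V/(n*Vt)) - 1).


Step 1: V/(n*Vt) = 0.32/(1*0.02585) = 12.3791
Step 2: exp(12.3791) = 2.3778e+05
Step 3: I = 9.234e-11 * (2.3778e+05 - 1) = 2.20e-05 A

2.20e-05


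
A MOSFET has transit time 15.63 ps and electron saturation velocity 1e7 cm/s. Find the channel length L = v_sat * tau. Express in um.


Step 1: tau in seconds = 15.63 ps * 1e-12 = 1.5630e-11 s
Step 2: L = v_sat * tau = 1e7 * 1.5630e-11 = 1.5630e-04 cm
Step 3: L in um = 1.5630e-04 * 1e4 = 1.563 um

1.563


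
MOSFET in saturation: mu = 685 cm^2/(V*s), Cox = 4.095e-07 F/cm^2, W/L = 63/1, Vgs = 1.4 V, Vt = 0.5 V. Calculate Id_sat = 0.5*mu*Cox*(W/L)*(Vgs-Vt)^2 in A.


Step 1: Overdrive voltage Vov = Vgs - Vt = 1.4 - 0.5 = 0.9 V
Step 2: W/L = 63/1 = 63
Step 3: Id = 0.5 * 685 * 4.095e-07 * 63 * 0.9^2
Step 4: Id = 7.16e-03 A

7.16e-03


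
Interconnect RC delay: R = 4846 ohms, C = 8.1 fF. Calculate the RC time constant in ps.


Step 1: tau = R * C
Step 2: tau = 4846 * 8.1 fF = 4846 * 8.1e-15 F
Step 3: tau = 3.92526e-11 s = 39.2526 ps

39.2526


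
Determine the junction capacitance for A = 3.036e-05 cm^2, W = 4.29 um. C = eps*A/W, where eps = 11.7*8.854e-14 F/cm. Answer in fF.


Step 1: eps_Si = 11.7 * 8.854e-14 = 1.035918e-12 F/cm
Step 2: W in cm = 4.29 * 1e-4 = 4.29e-04 cm
Step 3: C = 1.035918e-12 * 3.036e-05 / 4.29e-04 = 7.331112e-14 F
Step 4: C = 73.31 fF

73.31


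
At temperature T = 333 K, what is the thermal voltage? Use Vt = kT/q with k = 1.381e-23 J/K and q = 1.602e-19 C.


Step 1: kT = 1.381e-23 * 333 = 4.59873e-21 J
Step 2: Vt = kT/q = 4.59873e-21 / 1.602e-19
Step 3: Vt = 0.02871 V

0.02871


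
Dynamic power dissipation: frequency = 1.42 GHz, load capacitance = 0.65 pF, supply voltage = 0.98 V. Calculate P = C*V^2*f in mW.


Step 1: V^2 = 0.98^2 = 0.9604 V^2
Step 2: P = C*V^2*f = 0.65e-12 F * 0.9604 * 1.42e9 Hz
Step 3: P = 8.864492e-04 W
Step 4: P = 0.886 mW

0.886


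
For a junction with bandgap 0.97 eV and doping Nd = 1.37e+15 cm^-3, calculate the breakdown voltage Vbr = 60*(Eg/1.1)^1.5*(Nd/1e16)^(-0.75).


Step 1: Eg/1.1 = 0.97/1.1 = 0.881818
Step 2: (Eg/1.1)^1.5 = 0.881818^1.5 = 0.828073
Step 3: (Nd/1e16)^(-0.75) = (0.137)^(-0.75) = 4.440783
Step 4: Vbr = 60 * 0.828073 * 4.440783 = 220.6 V

220.6


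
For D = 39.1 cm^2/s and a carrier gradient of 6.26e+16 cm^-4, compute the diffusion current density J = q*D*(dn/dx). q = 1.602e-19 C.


Step 1: J = q * D * (dn/dx)
Step 2: J = 1.602e-19 * 39.1 * 6.26e+16
Step 3: J = 3.92e-01 A/cm^2

3.92e-01


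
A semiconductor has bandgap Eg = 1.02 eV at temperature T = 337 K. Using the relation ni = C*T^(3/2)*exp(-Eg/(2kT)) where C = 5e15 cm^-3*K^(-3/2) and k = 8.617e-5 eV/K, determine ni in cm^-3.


Step 1: Compute kT = 8.617e-5 * 337 = 0.02903929 eV
Step 2: Exponent = -Eg/(2kT) = -1.02/(2*0.02903929) = -17.56241
Step 3: T^(3/2) = 337^1.5 = 6186.50
Step 4: ni = 5e15 * 6186.50 * exp(-17.56241) = 7.30e+11 cm^-3

7.30e+11


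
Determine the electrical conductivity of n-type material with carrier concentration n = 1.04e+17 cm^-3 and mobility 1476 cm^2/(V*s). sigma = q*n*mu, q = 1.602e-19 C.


Step 1: sigma = q * n * mu
Step 2: sigma = 1.602e-19 * 1.04e+17 * 1476
Step 3: sigma = 2.459e+01 S/cm

2.459e+01


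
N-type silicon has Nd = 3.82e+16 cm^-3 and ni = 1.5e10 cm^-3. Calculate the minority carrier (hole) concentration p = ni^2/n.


Step 1: Since Nd >> ni, n ≈ Nd = 3.82e+16 cm^-3
Step 2: p = ni^2 / n = (1.5e10)^2 / 3.82e+16
Step 3: p = 2.25e20 / 3.82e+16 = 5.89e+03 cm^-3

5.89e+03


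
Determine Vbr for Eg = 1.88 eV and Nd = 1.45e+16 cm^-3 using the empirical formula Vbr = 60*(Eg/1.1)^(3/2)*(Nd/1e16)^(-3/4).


Step 1: Eg/1.1 = 1.88/1.1 = 1.709091
Step 2: (Eg/1.1)^1.5 = 1.709091^1.5 = 2.234332
Step 3: (Nd/1e16)^(-0.75) = (1.45)^(-0.75) = 0.756788
Step 4: Vbr = 60 * 2.234332 * 0.756788 = 101.5 V

101.5


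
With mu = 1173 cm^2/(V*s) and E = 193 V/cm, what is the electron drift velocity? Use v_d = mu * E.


Step 1: v_d = mu * E
Step 2: v_d = 1173 * 193 = 226389
Step 3: v_d = 2.26e+05 cm/s

2.26e+05


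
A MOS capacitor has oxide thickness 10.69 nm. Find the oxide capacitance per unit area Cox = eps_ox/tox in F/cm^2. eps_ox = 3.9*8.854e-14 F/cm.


Step 1: eps_ox = 3.9 * 8.854e-14 = 3.45306e-13 F/cm
Step 2: tox in cm = 10.69 nm * 1e-7 = 1.0690e-06 cm
Step 3: Cox = 3.45306e-13 / 1.0690e-06 = 3.23e-07 F/cm^2

3.23e-07


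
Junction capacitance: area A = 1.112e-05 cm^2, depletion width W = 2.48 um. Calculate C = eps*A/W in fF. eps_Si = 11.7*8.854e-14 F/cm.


Step 1: eps_Si = 11.7 * 8.854e-14 = 1.035918e-12 F/cm
Step 2: W in cm = 2.48 * 1e-4 = 2.48e-04 cm
Step 3: C = 1.035918e-12 * 1.112e-05 / 2.48e-04 = 4.644923e-14 F
Step 4: C = 46.45 fF

46.45


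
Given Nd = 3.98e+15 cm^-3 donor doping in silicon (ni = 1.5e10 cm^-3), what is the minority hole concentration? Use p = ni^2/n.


Step 1: Since Nd >> ni, n ≈ Nd = 3.98e+15 cm^-3
Step 2: p = ni^2 / n = (1.5e10)^2 / 3.98e+15
Step 3: p = 2.25e20 / 3.98e+15 = 5.65e+04 cm^-3

5.65e+04


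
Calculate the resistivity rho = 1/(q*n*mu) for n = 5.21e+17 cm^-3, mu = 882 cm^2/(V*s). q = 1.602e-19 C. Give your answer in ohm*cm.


Step 1: sigma = q * n * mu = 1.602e-19 * 5.21e+17 * 882 = 7.36154e+01 S/cm
Step 2: rho = 1 / sigma = 1 / 7.36154e+01 = 0.01358 ohm*cm

0.01358


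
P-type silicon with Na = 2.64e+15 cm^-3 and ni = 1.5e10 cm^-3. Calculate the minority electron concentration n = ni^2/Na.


Step 1: Majority hole concentration p ≈ Na = 2.64e+15 cm^-3
Step 2: n = ni^2 / Na = (1.5e10)^2 / 2.64e+15
Step 3: n = 8.52e+04 cm^-3

8.52e+04


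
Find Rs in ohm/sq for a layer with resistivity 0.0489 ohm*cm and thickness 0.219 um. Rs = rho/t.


Step 1: Convert thickness to cm: t = 0.219 um = 2.1900e-05 cm
Step 2: Rs = rho / t = 0.0489 / 2.1900e-05
Step 3: Rs = 2232.9 ohm/sq

2232.9


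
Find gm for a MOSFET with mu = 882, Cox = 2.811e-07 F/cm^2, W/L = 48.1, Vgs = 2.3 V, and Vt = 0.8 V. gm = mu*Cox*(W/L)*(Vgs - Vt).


Step 1: Vov = Vgs - Vt = 2.3 - 0.8 = 1.5 V
Step 2: gm = mu * Cox * (W/L) * Vov
Step 3: gm = 882 * 2.811e-07 * 48.1 * 1.5 = 1.79e-02 S

1.79e-02


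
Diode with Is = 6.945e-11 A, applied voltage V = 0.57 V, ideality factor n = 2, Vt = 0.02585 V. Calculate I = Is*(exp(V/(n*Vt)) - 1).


Step 1: V/(n*Vt) = 0.57/(2*0.02585) = 11.0251
Step 2: exp(11.0251) = 6.1396e+04
Step 3: I = 6.945e-11 * (6.1396e+04 - 1) = 4.26e-06 A

4.26e-06


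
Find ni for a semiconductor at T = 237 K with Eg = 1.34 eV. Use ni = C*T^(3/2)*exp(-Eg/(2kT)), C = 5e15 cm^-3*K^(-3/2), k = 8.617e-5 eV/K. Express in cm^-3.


Step 1: Compute kT = 8.617e-5 * 237 = 0.02042229 eV
Step 2: Exponent = -Eg/(2kT) = -1.34/(2*0.02042229) = -32.80729
Step 3: T^(3/2) = 237^1.5 = 3648.57
Step 4: ni = 5e15 * 3648.57 * exp(-32.80729) = 1.03e+05 cm^-3

1.03e+05


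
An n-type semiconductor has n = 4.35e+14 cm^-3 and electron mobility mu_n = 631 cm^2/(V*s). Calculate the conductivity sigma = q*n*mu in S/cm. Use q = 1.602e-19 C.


Step 1: sigma = q * n * mu
Step 2: sigma = 1.602e-19 * 4.35e+14 * 631
Step 3: sigma = 4.397e-02 S/cm

4.397e-02


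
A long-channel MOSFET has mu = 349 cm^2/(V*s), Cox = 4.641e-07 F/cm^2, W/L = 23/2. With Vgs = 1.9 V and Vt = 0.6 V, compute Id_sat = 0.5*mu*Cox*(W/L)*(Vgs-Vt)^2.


Step 1: Overdrive voltage Vov = Vgs - Vt = 1.9 - 0.6 = 1.3 V
Step 2: W/L = 23/2 = 11.5
Step 3: Id = 0.5 * 349 * 4.641e-07 * 11.5 * 1.3^2
Step 4: Id = 1.57e-03 A

1.57e-03


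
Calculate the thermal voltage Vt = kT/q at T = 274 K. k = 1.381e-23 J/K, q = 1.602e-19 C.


Step 1: kT = 1.381e-23 * 274 = 3.78394e-21 J
Step 2: Vt = kT/q = 3.78394e-21 / 1.602e-19
Step 3: Vt = 0.02362 V

0.02362


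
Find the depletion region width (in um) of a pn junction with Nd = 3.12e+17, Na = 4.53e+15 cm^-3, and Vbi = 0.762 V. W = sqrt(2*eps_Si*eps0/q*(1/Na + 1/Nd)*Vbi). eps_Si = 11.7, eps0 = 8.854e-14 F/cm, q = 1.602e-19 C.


Step 1: 1/Na + 1/Nd = 1/4.53e+15 + 1/3.12e+17 = 2.23956e-16
Step 2: 2*eps*eps0/q = 2*11.7*8.854e-14/1.602e-19 = 1.293281e+07
Step 3: W^2 = 1.293281e+07 * 2.23956e-16 * 0.762 = 2.20704e-09
Step 4: W = sqrt(2.20704e-09) = 4.698e-05 cm = 0.4698 um

0.4698


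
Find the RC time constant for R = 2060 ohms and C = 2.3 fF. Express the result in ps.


Step 1: tau = R * C
Step 2: tau = 2060 * 2.3 fF = 2060 * 2.3e-15 F
Step 3: tau = 4.738e-12 s = 4.738 ps

4.738


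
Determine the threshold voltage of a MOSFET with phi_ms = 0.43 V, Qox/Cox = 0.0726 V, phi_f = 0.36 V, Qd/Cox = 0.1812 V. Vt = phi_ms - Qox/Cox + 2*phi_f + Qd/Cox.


Step 1: Vt = phi_ms - Qox/Cox + 2*phi_f + Qd/Cox
Step 2: Vt = 0.43 - 0.0726 + 2*0.36 + 0.1812
Step 3: Vt = 0.43 - 0.0726 + 0.72 + 0.1812
Step 4: Vt = 1.2586 V

1.2586


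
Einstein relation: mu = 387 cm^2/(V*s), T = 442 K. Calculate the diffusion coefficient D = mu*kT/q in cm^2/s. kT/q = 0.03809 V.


Step 1: D = mu * (kT/q)
Step 2: D = 387 * 0.03809
Step 3: D = 14.74 cm^2/s

14.74


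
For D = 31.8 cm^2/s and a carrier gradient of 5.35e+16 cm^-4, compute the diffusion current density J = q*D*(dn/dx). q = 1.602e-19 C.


Step 1: J = q * D * (dn/dx)
Step 2: J = 1.602e-19 * 31.8 * 5.35e+16
Step 3: J = 2.73e-01 A/cm^2

2.73e-01


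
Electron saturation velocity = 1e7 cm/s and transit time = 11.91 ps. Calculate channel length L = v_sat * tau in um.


Step 1: tau in seconds = 11.91 ps * 1e-12 = 1.1910e-11 s
Step 2: L = v_sat * tau = 1e7 * 1.1910e-11 = 1.1910e-04 cm
Step 3: L in um = 1.1910e-04 * 1e4 = 1.191 um

1.191


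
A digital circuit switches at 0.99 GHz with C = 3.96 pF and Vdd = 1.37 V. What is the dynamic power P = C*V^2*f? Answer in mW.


Step 1: V^2 = 1.37^2 = 1.8769 V^2
Step 2: P = C*V^2*f = 3.96e-12 F * 1.8769 * 0.99e9 Hz
Step 3: P = 7.35819876e-03 W
Step 4: P = 7.358 mW

7.358


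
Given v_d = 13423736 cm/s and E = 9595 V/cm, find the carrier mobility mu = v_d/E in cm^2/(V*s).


Step 1: mu = v_d / E
Step 2: mu = 13423736 / 9595
Step 3: mu = 1399.03 cm^2/(V*s)

1399.03


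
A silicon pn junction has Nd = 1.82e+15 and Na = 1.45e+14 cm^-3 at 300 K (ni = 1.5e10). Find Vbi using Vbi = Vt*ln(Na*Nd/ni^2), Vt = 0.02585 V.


Step 1: Compute Na*Nd/ni^2 = 1.45e+14 * 1.82e+15 / (1.5e10)^2 = 1.1729e+09
Step 2: ln(1.1729e+09) = 20.8827
Step 3: Vbi = 0.02585 * 20.8827 = 0.54 V

0.54


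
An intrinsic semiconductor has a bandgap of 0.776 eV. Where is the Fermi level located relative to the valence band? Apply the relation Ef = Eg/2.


Step 1: For an intrinsic semiconductor, the Fermi level sits at midgap.
Step 2: Ef = Eg / 2 = 0.776 / 2 = 0.388 eV

0.388


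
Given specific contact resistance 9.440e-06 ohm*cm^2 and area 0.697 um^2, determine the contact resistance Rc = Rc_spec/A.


Step 1: Convert area to cm^2: 0.697 um^2 = 6.9700e-09 cm^2
Step 2: Rc = Rc_spec / A = 9.440e-06 / 6.9700e-09
Step 3: Rc = 1.35e+03 ohms

1.35e+03


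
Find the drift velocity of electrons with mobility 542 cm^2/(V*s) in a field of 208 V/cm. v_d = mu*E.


Step 1: v_d = mu * E
Step 2: v_d = 542 * 208 = 112736
Step 3: v_d = 1.13e+05 cm/s

1.13e+05


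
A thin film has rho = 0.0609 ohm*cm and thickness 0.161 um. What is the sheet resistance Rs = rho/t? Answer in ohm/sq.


Step 1: Convert thickness to cm: t = 0.161 um = 1.6100e-05 cm
Step 2: Rs = rho / t = 0.0609 / 1.6100e-05
Step 3: Rs = 3782.6 ohm/sq

3782.6


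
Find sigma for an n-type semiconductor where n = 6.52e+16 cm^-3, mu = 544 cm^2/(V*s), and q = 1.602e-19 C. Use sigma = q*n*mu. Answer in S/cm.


Step 1: sigma = q * n * mu
Step 2: sigma = 1.602e-19 * 6.52e+16 * 544
Step 3: sigma = 5.682e+00 S/cm

5.682e+00


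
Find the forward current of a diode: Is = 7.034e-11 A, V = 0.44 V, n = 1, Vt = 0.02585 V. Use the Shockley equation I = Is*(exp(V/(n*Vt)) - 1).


Step 1: V/(n*Vt) = 0.44/(1*0.02585) = 17.0213
Step 2: exp(17.0213) = 2.4675e+07
Step 3: I = 7.034e-11 * (2.4675e+07 - 1) = 1.74e-03 A

1.74e-03


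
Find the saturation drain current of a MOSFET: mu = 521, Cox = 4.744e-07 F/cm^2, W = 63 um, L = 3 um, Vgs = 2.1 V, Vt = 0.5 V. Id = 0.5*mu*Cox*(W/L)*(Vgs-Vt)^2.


Step 1: Overdrive voltage Vov = Vgs - Vt = 2.1 - 0.5 = 1.6 V
Step 2: W/L = 63/3 = 21
Step 3: Id = 0.5 * 521 * 4.744e-07 * 21 * 1.6^2
Step 4: Id = 6.64e-03 A

6.64e-03


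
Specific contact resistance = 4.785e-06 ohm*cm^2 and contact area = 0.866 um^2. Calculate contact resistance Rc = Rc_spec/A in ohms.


Step 1: Convert area to cm^2: 0.866 um^2 = 8.6600e-09 cm^2
Step 2: Rc = Rc_spec / A = 4.785e-06 / 8.6600e-09
Step 3: Rc = 5.53e+02 ohms

5.53e+02


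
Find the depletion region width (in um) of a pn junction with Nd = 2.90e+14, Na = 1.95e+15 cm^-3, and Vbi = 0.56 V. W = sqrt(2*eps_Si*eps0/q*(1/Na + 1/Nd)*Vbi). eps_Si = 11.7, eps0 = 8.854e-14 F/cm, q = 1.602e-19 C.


Step 1: 1/Na + 1/Nd = 1/1.95e+15 + 1/2.90e+14 = 3.96110e-15
Step 2: 2*eps*eps0/q = 2*11.7*8.854e-14/1.602e-19 = 1.293281e+07
Step 3: W^2 = 1.293281e+07 * 3.96110e-15 * 0.56 = 2.86878e-08
Step 4: W = sqrt(2.86878e-08) = 1.694e-04 cm = 1.694 um

1.694


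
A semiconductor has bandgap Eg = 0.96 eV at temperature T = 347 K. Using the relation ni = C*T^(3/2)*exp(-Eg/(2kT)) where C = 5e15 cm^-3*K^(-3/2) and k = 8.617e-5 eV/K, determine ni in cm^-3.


Step 1: Compute kT = 8.617e-5 * 347 = 0.02990099 eV
Step 2: Exponent = -Eg/(2kT) = -0.96/(2*0.02990099) = -16.05298
Step 3: T^(3/2) = 347^1.5 = 6463.89
Step 4: ni = 5e15 * 6463.89 * exp(-16.05298) = 3.45e+12 cm^-3

3.45e+12


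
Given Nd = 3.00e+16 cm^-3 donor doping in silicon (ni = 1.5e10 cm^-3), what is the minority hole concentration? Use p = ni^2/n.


Step 1: Since Nd >> ni, n ≈ Nd = 3.00e+16 cm^-3
Step 2: p = ni^2 / n = (1.5e10)^2 / 3.00e+16
Step 3: p = 2.25e20 / 3.00e+16 = 7.50e+03 cm^-3

7.50e+03


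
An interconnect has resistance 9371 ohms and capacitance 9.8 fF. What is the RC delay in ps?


Step 1: tau = R * C
Step 2: tau = 9371 * 9.8 fF = 9371 * 9.8e-15 F
Step 3: tau = 9.18358e-11 s = 91.8358 ps

91.8358


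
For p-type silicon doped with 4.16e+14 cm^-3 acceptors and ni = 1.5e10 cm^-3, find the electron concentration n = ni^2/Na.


Step 1: Majority hole concentration p ≈ Na = 4.16e+14 cm^-3
Step 2: n = ni^2 / Na = (1.5e10)^2 / 4.16e+14
Step 3: n = 5.41e+05 cm^-3

5.41e+05


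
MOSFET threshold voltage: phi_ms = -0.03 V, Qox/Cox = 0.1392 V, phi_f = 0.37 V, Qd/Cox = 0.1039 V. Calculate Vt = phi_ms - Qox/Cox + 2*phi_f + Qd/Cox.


Step 1: Vt = phi_ms - Qox/Cox + 2*phi_f + Qd/Cox
Step 2: Vt = -0.03 - 0.1392 + 2*0.37 + 0.1039
Step 3: Vt = -0.03 - 0.1392 + 0.74 + 0.1039
Step 4: Vt = 0.6747 V

0.6747


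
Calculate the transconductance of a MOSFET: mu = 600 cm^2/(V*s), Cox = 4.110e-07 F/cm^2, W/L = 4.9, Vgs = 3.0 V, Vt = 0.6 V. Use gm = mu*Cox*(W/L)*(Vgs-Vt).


Step 1: Vov = Vgs - Vt = 3.0 - 0.6 = 2.4 V
Step 2: gm = mu * Cox * (W/L) * Vov
Step 3: gm = 600 * 4.110e-07 * 4.9 * 2.4 = 2.90e-03 S

2.90e-03


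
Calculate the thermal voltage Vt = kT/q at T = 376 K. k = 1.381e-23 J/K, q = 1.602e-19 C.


Step 1: kT = 1.381e-23 * 376 = 5.19256e-21 J
Step 2: Vt = kT/q = 5.19256e-21 / 1.602e-19
Step 3: Vt = 0.03241 V

0.03241


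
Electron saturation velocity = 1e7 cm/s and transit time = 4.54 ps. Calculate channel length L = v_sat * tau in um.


Step 1: tau in seconds = 4.54 ps * 1e-12 = 4.5400e-12 s
Step 2: L = v_sat * tau = 1e7 * 4.5400e-12 = 4.5400e-05 cm
Step 3: L in um = 4.5400e-05 * 1e4 = 0.454 um

0.454


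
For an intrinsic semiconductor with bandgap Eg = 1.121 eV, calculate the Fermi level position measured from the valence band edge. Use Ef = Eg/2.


Step 1: For an intrinsic semiconductor, the Fermi level sits at midgap.
Step 2: Ef = Eg / 2 = 1.121 / 2 = 0.5605 eV

0.5605


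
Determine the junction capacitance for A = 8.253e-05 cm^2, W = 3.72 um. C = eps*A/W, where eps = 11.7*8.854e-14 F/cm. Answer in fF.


Step 1: eps_Si = 11.7 * 8.854e-14 = 1.035918e-12 F/cm
Step 2: W in cm = 3.72 * 1e-4 = 3.72e-04 cm
Step 3: C = 1.035918e-12 * 8.253e-05 / 3.72e-04 = 2.298234e-13 F
Step 4: C = 229.82 fF

229.82


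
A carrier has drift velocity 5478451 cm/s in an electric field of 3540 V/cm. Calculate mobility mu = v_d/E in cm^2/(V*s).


Step 1: mu = v_d / E
Step 2: mu = 5478451 / 3540
Step 3: mu = 1547.59 cm^2/(V*s)

1547.59


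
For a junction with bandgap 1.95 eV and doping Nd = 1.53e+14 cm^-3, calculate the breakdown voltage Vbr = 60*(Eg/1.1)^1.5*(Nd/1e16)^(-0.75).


Step 1: Eg/1.1 = 1.95/1.1 = 1.772727
Step 2: (Eg/1.1)^1.5 = 1.772727^1.5 = 2.360276
Step 3: (Nd/1e16)^(-0.75) = (0.0153)^(-0.75) = 22.986954
Step 4: Vbr = 60 * 2.360276 * 22.986954 = 3255.3 V

3255.3


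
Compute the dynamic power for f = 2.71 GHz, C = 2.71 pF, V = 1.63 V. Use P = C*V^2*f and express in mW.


Step 1: V^2 = 1.63^2 = 2.6569 V^2
Step 2: P = C*V^2*f = 2.71e-12 F * 2.6569 * 2.71e9 Hz
Step 3: P = 1.951253929e-02 W
Step 4: P = 19.513 mW

19.513


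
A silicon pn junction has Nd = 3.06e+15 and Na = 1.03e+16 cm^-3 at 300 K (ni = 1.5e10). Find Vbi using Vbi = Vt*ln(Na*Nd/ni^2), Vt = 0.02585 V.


Step 1: Compute Na*Nd/ni^2 = 1.03e+16 * 3.06e+15 / (1.5e10)^2 = 1.4008e+11
Step 2: ln(1.4008e+11) = 25.6655
Step 3: Vbi = 0.02585 * 25.6655 = 0.663 V

0.663


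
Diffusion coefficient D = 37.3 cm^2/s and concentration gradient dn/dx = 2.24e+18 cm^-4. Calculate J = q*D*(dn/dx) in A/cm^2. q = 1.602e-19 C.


Step 1: J = q * D * (dn/dx)
Step 2: J = 1.602e-19 * 37.3 * 2.24e+18
Step 3: J = 1.34e+01 A/cm^2

1.34e+01


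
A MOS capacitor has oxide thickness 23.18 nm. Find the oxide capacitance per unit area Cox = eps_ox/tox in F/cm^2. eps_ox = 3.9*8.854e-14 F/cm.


Step 1: eps_ox = 3.9 * 8.854e-14 = 3.45306e-13 F/cm
Step 2: tox in cm = 23.18 nm * 1e-7 = 2.3180e-06 cm
Step 3: Cox = 3.45306e-13 / 2.3180e-06 = 1.49e-07 F/cm^2

1.49e-07


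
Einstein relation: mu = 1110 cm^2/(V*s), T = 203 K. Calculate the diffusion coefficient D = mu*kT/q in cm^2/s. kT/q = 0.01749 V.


Step 1: D = mu * (kT/q)
Step 2: D = 1110 * 0.01749
Step 3: D = 19.41 cm^2/s

19.41


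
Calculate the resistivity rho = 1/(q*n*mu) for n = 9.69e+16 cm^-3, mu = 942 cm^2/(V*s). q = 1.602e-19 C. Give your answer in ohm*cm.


Step 1: sigma = q * n * mu = 1.602e-19 * 9.69e+16 * 942 = 1.46230e+01 S/cm
Step 2: rho = 1 / sigma = 1 / 1.46230e+01 = 0.06839 ohm*cm

0.06839


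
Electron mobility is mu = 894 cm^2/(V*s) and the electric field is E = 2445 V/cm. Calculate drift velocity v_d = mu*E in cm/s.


Step 1: v_d = mu * E
Step 2: v_d = 894 * 2445 = 2185830
Step 3: v_d = 2.19e+06 cm/s

2.19e+06


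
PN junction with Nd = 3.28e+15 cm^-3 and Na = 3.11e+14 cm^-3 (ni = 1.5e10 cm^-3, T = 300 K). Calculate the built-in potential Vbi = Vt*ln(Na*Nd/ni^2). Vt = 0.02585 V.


Step 1: Compute Na*Nd/ni^2 = 3.11e+14 * 3.28e+15 / (1.5e10)^2 = 4.5337e+09
Step 2: ln(4.5337e+09) = 22.2348
Step 3: Vbi = 0.02585 * 22.2348 = 0.575 V

0.575


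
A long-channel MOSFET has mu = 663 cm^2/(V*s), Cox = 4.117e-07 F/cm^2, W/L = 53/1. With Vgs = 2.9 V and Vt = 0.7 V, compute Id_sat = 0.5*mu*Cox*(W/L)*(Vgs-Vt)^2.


Step 1: Overdrive voltage Vov = Vgs - Vt = 2.9 - 0.7 = 2.2 V
Step 2: W/L = 53/1 = 53
Step 3: Id = 0.5 * 663 * 4.117e-07 * 53 * 2.2^2
Step 4: Id = 3.50e-02 A

3.50e-02


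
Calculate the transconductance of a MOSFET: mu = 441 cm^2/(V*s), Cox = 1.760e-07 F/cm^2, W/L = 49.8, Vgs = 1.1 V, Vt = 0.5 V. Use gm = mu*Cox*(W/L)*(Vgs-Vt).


Step 1: Vov = Vgs - Vt = 1.1 - 0.5 = 0.6 V
Step 2: gm = mu * Cox * (W/L) * Vov
Step 3: gm = 441 * 1.760e-07 * 49.8 * 0.6 = 2.32e-03 S

2.32e-03


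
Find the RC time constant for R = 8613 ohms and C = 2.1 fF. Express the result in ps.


Step 1: tau = R * C
Step 2: tau = 8613 * 2.1 fF = 8613 * 2.1e-15 F
Step 3: tau = 1.80873e-11 s = 18.0873 ps

18.0873


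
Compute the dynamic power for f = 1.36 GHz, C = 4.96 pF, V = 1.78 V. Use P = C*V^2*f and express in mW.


Step 1: V^2 = 1.78^2 = 3.1684 V^2
Step 2: P = C*V^2*f = 4.96e-12 F * 3.1684 * 1.36e9 Hz
Step 3: P = 2.137275904e-02 W
Step 4: P = 21.373 mW

21.373


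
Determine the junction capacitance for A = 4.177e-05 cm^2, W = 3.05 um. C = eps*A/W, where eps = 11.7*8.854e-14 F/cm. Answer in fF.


Step 1: eps_Si = 11.7 * 8.854e-14 = 1.035918e-12 F/cm
Step 2: W in cm = 3.05 * 1e-4 = 3.05e-04 cm
Step 3: C = 1.035918e-12 * 4.177e-05 / 3.05e-04 = 1.418698e-13 F
Step 4: C = 141.87 fF

141.87


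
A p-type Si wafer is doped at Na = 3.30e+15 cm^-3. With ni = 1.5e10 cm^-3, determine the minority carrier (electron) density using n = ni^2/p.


Step 1: Majority hole concentration p ≈ Na = 3.30e+15 cm^-3
Step 2: n = ni^2 / Na = (1.5e10)^2 / 3.30e+15
Step 3: n = 6.82e+04 cm^-3

6.82e+04


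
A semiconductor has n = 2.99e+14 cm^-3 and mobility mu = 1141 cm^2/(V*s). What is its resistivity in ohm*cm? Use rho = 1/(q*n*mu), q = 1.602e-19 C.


Step 1: sigma = q * n * mu = 1.602e-19 * 2.99e+14 * 1141 = 5.46537e-02 S/cm
Step 2: rho = 1 / sigma = 1 / 5.46537e-02 = 18.3 ohm*cm

18.3


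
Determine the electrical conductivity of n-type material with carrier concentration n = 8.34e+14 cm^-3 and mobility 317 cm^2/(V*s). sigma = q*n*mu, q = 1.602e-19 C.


Step 1: sigma = q * n * mu
Step 2: sigma = 1.602e-19 * 8.34e+14 * 317
Step 3: sigma = 4.235e-02 S/cm

4.235e-02


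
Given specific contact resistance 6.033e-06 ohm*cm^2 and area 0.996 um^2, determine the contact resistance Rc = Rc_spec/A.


Step 1: Convert area to cm^2: 0.996 um^2 = 9.9600e-09 cm^2
Step 2: Rc = Rc_spec / A = 6.033e-06 / 9.9600e-09
Step 3: Rc = 6.06e+02 ohms

6.06e+02


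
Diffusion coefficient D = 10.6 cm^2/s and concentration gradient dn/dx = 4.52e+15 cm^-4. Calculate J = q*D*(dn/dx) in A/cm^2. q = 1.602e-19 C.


Step 1: J = q * D * (dn/dx)
Step 2: J = 1.602e-19 * 10.6 * 4.52e+15
Step 3: J = 7.68e-03 A/cm^2

7.68e-03


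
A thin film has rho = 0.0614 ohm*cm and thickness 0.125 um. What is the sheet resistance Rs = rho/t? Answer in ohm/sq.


Step 1: Convert thickness to cm: t = 0.125 um = 1.2500e-05 cm
Step 2: Rs = rho / t = 0.0614 / 1.2500e-05
Step 3: Rs = 4912.0 ohm/sq

4912.0


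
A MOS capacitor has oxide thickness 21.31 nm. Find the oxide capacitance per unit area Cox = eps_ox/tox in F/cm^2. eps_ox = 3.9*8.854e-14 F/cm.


Step 1: eps_ox = 3.9 * 8.854e-14 = 3.45306e-13 F/cm
Step 2: tox in cm = 21.31 nm * 1e-7 = 2.1310e-06 cm
Step 3: Cox = 3.45306e-13 / 2.1310e-06 = 1.62e-07 F/cm^2

1.62e-07


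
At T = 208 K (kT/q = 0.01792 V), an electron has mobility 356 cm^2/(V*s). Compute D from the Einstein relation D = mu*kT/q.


Step 1: D = mu * (kT/q)
Step 2: D = 356 * 0.01792
Step 3: D = 6.38 cm^2/s

6.38


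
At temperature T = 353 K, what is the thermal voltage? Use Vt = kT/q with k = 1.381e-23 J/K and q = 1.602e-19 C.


Step 1: kT = 1.381e-23 * 353 = 4.87493e-21 J
Step 2: Vt = kT/q = 4.87493e-21 / 1.602e-19
Step 3: Vt = 0.03043 V

0.03043


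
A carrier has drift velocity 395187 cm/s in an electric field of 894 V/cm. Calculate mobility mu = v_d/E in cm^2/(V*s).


Step 1: mu = v_d / E
Step 2: mu = 395187 / 894
Step 3: mu = 442.04 cm^2/(V*s)

442.04


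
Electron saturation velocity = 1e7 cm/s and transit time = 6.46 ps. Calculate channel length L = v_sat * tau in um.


Step 1: tau in seconds = 6.46 ps * 1e-12 = 6.4600e-12 s
Step 2: L = v_sat * tau = 1e7 * 6.4600e-12 = 6.4600e-05 cm
Step 3: L in um = 6.4600e-05 * 1e4 = 0.646 um

0.646


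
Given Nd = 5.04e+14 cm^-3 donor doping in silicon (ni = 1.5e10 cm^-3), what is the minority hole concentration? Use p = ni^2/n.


Step 1: Since Nd >> ni, n ≈ Nd = 5.04e+14 cm^-3
Step 2: p = ni^2 / n = (1.5e10)^2 / 5.04e+14
Step 3: p = 2.25e20 / 5.04e+14 = 4.46e+05 cm^-3

4.46e+05


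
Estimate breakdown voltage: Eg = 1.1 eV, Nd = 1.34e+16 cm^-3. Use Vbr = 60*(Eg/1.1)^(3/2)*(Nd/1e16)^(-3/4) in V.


Step 1: Eg/1.1 = 1.1/1.1 = 1.000000
Step 2: (Eg/1.1)^1.5 = 1.000000^1.5 = 1.000000
Step 3: (Nd/1e16)^(-0.75) = (1.34)^(-0.75) = 0.802918
Step 4: Vbr = 60 * 1.000000 * 0.802918 = 48.2 V

48.2


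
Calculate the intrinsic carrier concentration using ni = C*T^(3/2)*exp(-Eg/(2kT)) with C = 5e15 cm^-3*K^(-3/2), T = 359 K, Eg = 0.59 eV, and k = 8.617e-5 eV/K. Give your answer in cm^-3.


Step 1: Compute kT = 8.617e-5 * 359 = 0.03093503 eV
Step 2: Exponent = -Eg/(2kT) = -0.59/(2*0.03093503) = -9.53611
Step 3: T^(3/2) = 359^1.5 = 6802.08
Step 4: ni = 5e15 * 6802.08 * exp(-9.53611) = 2.46e+15 cm^-3

2.46e+15


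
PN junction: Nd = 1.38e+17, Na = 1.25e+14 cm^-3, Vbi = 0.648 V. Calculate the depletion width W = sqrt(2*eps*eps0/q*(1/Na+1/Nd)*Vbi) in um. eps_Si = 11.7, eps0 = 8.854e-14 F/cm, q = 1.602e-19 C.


Step 1: 1/Na + 1/Nd = 1/1.25e+14 + 1/1.38e+17 = 8.00725e-15
Step 2: 2*eps*eps0/q = 2*11.7*8.854e-14/1.602e-19 = 1.293281e+07
Step 3: W^2 = 1.293281e+07 * 8.00725e-15 * 0.648 = 6.71044e-08
Step 4: W = sqrt(6.71044e-08) = 2.590e-04 cm = 2.59 um

2.59


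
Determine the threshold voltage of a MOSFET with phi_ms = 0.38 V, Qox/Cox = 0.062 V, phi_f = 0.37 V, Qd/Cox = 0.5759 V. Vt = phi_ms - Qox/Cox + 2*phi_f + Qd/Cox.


Step 1: Vt = phi_ms - Qox/Cox + 2*phi_f + Qd/Cox
Step 2: Vt = 0.38 - 0.062 + 2*0.37 + 0.5759
Step 3: Vt = 0.38 - 0.062 + 0.74 + 0.5759
Step 4: Vt = 1.6339 V

1.6339


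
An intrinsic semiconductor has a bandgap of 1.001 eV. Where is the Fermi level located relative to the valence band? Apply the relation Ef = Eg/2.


Step 1: For an intrinsic semiconductor, the Fermi level sits at midgap.
Step 2: Ef = Eg / 2 = 1.001 / 2 = 0.5005 eV

0.5005


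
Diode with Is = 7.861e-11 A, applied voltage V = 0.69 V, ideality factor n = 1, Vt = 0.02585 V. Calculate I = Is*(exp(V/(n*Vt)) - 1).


Step 1: V/(n*Vt) = 0.69/(1*0.02585) = 26.6925
Step 2: exp(26.6925) = 3.9121e+11
Step 3: I = 7.861e-11 * (3.9121e+11 - 1) = 3.08e+01 A

3.08e+01


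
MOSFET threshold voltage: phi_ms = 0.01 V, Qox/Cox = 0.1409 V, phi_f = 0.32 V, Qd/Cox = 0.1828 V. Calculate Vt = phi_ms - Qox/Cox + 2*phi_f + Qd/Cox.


Step 1: Vt = phi_ms - Qox/Cox + 2*phi_f + Qd/Cox
Step 2: Vt = 0.01 - 0.1409 + 2*0.32 + 0.1828
Step 3: Vt = 0.01 - 0.1409 + 0.64 + 0.1828
Step 4: Vt = 0.6919 V

0.6919


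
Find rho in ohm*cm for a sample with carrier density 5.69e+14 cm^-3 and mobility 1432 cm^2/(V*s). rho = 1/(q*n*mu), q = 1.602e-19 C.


Step 1: sigma = q * n * mu = 1.602e-19 * 5.69e+14 * 1432 = 1.30532e-01 S/cm
Step 2: rho = 1 / sigma = 1 / 1.30532e-01 = 7.661 ohm*cm

7.661


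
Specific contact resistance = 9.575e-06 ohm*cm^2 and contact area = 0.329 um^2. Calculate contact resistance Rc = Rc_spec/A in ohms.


Step 1: Convert area to cm^2: 0.329 um^2 = 3.2900e-09 cm^2
Step 2: Rc = Rc_spec / A = 9.575e-06 / 3.2900e-09
Step 3: Rc = 2.91e+03 ohms

2.91e+03


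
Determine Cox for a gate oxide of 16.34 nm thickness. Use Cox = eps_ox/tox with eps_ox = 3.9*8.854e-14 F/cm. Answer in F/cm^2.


Step 1: eps_ox = 3.9 * 8.854e-14 = 3.45306e-13 F/cm
Step 2: tox in cm = 16.34 nm * 1e-7 = 1.6340e-06 cm
Step 3: Cox = 3.45306e-13 / 1.6340e-06 = 2.11e-07 F/cm^2

2.11e-07


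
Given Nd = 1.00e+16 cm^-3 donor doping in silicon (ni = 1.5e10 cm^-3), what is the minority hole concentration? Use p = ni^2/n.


Step 1: Since Nd >> ni, n ≈ Nd = 1.00e+16 cm^-3
Step 2: p = ni^2 / n = (1.5e10)^2 / 1.00e+16
Step 3: p = 2.25e20 / 1.00e+16 = 2.25e+04 cm^-3

2.25e+04


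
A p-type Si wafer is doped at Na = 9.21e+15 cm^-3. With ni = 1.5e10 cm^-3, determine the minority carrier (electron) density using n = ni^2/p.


Step 1: Majority hole concentration p ≈ Na = 9.21e+15 cm^-3
Step 2: n = ni^2 / Na = (1.5e10)^2 / 9.21e+15
Step 3: n = 2.44e+04 cm^-3

2.44e+04


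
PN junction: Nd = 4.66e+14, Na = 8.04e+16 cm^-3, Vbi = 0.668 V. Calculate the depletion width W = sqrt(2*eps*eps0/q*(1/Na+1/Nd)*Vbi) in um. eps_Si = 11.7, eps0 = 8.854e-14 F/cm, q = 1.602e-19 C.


Step 1: 1/Na + 1/Nd = 1/8.04e+16 + 1/4.66e+14 = 2.15836e-15
Step 2: 2*eps*eps0/q = 2*11.7*8.854e-14/1.602e-19 = 1.293281e+07
Step 3: W^2 = 1.293281e+07 * 2.15836e-15 * 0.668 = 1.86463e-08
Step 4: W = sqrt(1.86463e-08) = 1.366e-04 cm = 1.366 um

1.366


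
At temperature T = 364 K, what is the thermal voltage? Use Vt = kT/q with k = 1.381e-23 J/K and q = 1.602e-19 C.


Step 1: kT = 1.381e-23 * 364 = 5.02684e-21 J
Step 2: Vt = kT/q = 5.02684e-21 / 1.602e-19
Step 3: Vt = 0.03138 V

0.03138


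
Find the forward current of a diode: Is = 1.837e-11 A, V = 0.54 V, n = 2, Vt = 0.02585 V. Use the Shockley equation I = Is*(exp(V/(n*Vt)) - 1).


Step 1: V/(n*Vt) = 0.54/(2*0.02585) = 10.4449
Step 2: exp(10.4449) = 3.4369e+04
Step 3: I = 1.837e-11 * (3.4369e+04 - 1) = 6.31e-07 A

6.31e-07


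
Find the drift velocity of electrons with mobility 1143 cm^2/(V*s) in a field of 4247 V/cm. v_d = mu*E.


Step 1: v_d = mu * E
Step 2: v_d = 1143 * 4247 = 4854321
Step 3: v_d = 4.85e+06 cm/s

4.85e+06


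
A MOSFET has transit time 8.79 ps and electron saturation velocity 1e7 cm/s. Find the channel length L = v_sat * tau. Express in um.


Step 1: tau in seconds = 8.79 ps * 1e-12 = 8.7900e-12 s
Step 2: L = v_sat * tau = 1e7 * 8.7900e-12 = 8.7900e-05 cm
Step 3: L in um = 8.7900e-05 * 1e4 = 0.879 um

0.879


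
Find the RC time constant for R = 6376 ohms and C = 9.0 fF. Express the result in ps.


Step 1: tau = R * C
Step 2: tau = 6376 * 9.0 fF = 6376 * 9.0e-15 F
Step 3: tau = 5.7384e-11 s = 57.384 ps

57.384


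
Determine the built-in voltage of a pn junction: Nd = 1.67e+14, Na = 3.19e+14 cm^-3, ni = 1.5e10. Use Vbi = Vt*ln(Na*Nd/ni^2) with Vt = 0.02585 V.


Step 1: Compute Na*Nd/ni^2 = 3.19e+14 * 1.67e+14 / (1.5e10)^2 = 2.3677e+08
Step 2: ln(2.3677e+08) = 19.2826
Step 3: Vbi = 0.02585 * 19.2826 = 0.498 V

0.498


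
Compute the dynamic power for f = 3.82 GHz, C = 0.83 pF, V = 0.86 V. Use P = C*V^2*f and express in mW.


Step 1: V^2 = 0.86^2 = 0.7396 V^2
Step 2: P = C*V^2*f = 0.83e-12 F * 0.7396 * 3.82e9 Hz
Step 3: P = 2.34497576e-03 W
Step 4: P = 2.345 mW

2.345


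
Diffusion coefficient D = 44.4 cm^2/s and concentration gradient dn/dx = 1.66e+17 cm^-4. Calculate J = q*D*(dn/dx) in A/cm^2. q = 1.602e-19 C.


Step 1: J = q * D * (dn/dx)
Step 2: J = 1.602e-19 * 44.4 * 1.66e+17
Step 3: J = 1.18e+00 A/cm^2

1.18e+00


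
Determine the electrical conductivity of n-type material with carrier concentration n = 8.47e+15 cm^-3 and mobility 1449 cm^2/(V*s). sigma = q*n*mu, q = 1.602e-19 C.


Step 1: sigma = q * n * mu
Step 2: sigma = 1.602e-19 * 8.47e+15 * 1449
Step 3: sigma = 1.966e+00 S/cm

1.966e+00


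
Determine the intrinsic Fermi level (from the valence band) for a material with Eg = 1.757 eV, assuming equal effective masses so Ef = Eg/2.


Step 1: For an intrinsic semiconductor, the Fermi level sits at midgap.
Step 2: Ef = Eg / 2 = 1.757 / 2 = 0.8785 eV

0.8785


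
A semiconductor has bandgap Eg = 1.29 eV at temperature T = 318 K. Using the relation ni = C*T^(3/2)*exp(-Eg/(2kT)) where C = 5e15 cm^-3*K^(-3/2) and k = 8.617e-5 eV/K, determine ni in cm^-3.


Step 1: Compute kT = 8.617e-5 * 318 = 0.02740206 eV
Step 2: Exponent = -Eg/(2kT) = -1.29/(2*0.02740206) = -23.53838
Step 3: T^(3/2) = 318^1.5 = 5670.75
Step 4: ni = 5e15 * 5670.75 * exp(-23.53838) = 1.70e+09 cm^-3

1.70e+09


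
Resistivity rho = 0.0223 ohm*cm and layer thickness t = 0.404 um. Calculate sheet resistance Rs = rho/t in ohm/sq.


Step 1: Convert thickness to cm: t = 0.404 um = 4.0400e-05 cm
Step 2: Rs = rho / t = 0.0223 / 4.0400e-05
Step 3: Rs = 552.0 ohm/sq

552.0


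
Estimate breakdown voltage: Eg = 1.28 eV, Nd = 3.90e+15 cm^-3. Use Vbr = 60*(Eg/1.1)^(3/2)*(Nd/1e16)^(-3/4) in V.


Step 1: Eg/1.1 = 1.28/1.1 = 1.163636
Step 2: (Eg/1.1)^1.5 = 1.163636^1.5 = 1.255237
Step 3: (Nd/1e16)^(-0.75) = (0.39)^(-0.75) = 2.026290
Step 4: Vbr = 60 * 1.255237 * 2.026290 = 152.6 V

152.6


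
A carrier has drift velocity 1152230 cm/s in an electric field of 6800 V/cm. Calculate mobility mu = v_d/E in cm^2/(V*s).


Step 1: mu = v_d / E
Step 2: mu = 1152230 / 6800
Step 3: mu = 169.45 cm^2/(V*s)

169.45


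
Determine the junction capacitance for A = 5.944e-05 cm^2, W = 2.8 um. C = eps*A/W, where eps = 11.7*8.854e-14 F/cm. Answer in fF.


Step 1: eps_Si = 11.7 * 8.854e-14 = 1.035918e-12 F/cm
Step 2: W in cm = 2.8 * 1e-4 = 2.80e-04 cm
Step 3: C = 1.035918e-12 * 5.944e-05 / 2.80e-04 = 2.199106e-13 F
Step 4: C = 219.91 fF

219.91


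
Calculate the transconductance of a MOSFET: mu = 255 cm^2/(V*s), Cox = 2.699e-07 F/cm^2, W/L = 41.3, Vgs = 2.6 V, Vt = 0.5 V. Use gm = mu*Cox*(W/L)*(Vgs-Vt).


Step 1: Vov = Vgs - Vt = 2.6 - 0.5 = 2.1 V
Step 2: gm = mu * Cox * (W/L) * Vov
Step 3: gm = 255 * 2.699e-07 * 41.3 * 2.1 = 5.97e-03 S

5.97e-03


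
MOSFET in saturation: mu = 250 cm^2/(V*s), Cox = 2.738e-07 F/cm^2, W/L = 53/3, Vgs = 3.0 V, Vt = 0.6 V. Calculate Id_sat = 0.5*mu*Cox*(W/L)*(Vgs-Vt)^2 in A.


Step 1: Overdrive voltage Vov = Vgs - Vt = 3.0 - 0.6 = 2.4 V
Step 2: W/L = 53/3 = 17.6667
Step 3: Id = 0.5 * 250 * 2.738e-07 * 17.6667 * 2.4^2
Step 4: Id = 3.48e-03 A

3.48e-03


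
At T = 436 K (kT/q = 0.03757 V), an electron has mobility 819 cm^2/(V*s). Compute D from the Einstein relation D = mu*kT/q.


Step 1: D = mu * (kT/q)
Step 2: D = 819 * 0.03757
Step 3: D = 30.77 cm^2/s

30.77


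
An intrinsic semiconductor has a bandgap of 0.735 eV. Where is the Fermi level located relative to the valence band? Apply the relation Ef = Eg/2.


Step 1: For an intrinsic semiconductor, the Fermi level sits at midgap.
Step 2: Ef = Eg / 2 = 0.735 / 2 = 0.3675 eV

0.3675


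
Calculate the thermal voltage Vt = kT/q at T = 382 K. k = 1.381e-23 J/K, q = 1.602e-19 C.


Step 1: kT = 1.381e-23 * 382 = 5.27542e-21 J
Step 2: Vt = kT/q = 5.27542e-21 / 1.602e-19
Step 3: Vt = 0.03293 V

0.03293


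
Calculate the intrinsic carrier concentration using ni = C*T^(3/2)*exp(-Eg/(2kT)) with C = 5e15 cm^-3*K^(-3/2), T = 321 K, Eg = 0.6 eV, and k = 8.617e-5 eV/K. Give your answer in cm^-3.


Step 1: Compute kT = 8.617e-5 * 321 = 0.02766057 eV
Step 2: Exponent = -Eg/(2kT) = -0.6/(2*0.02766057) = -10.84576
Step 3: T^(3/2) = 321^1.5 = 5751.19
Step 4: ni = 5e15 * 5751.19 * exp(-10.84576) = 5.60e+14 cm^-3

5.60e+14


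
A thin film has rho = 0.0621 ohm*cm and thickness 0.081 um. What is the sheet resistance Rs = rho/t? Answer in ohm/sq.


Step 1: Convert thickness to cm: t = 0.081 um = 8.1000e-06 cm
Step 2: Rs = rho / t = 0.0621 / 8.1000e-06
Step 3: Rs = 7666.7 ohm/sq

7666.7


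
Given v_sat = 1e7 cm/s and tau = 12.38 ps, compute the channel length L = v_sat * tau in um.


Step 1: tau in seconds = 12.38 ps * 1e-12 = 1.2380e-11 s
Step 2: L = v_sat * tau = 1e7 * 1.2380e-11 = 1.2380e-04 cm
Step 3: L in um = 1.2380e-04 * 1e4 = 1.238 um

1.238


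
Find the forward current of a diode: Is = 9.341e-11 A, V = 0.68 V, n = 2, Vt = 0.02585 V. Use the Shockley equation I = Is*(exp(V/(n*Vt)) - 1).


Step 1: V/(n*Vt) = 0.68/(2*0.02585) = 13.1528
Step 2: exp(13.1528) = 5.1545e+05
Step 3: I = 9.341e-11 * (5.1545e+05 - 1) = 4.81e-05 A

4.81e-05
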